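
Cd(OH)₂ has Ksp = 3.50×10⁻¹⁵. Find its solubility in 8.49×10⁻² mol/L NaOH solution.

4.86×10⁻¹³ M

Cd(OH)₂(s) ⇌ Cd²⁺(aq) + 2 OH⁻(aq)
The solution already contains OH⁻ at 8.49×10⁻² mol/L. Let s be the molar solubility of Cd(OH)₂.
[OH⁻] ≈ 8.49×10⁻² mol/L (common ion dominates); [Cd²⁺] = s.
Ksp = [Cd²⁺][OH⁻]^2 = s(8.49×10⁻²)^2
s = 3.50×10⁻¹⁵ / (8.49×10⁻²)^2 = 4.86×10⁻¹³
s = 4.86×10⁻¹³ mol/L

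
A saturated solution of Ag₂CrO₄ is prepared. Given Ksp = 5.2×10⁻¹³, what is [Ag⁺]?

1.0×10⁻⁴ M

Ag₂CrO₄(s) ⇌ 2 Ag⁺(aq) + CrO₄²⁻(aq)
Call the molar solubility s, so that [Ag⁺] = 2s and [CrO₄²⁻] = s.
Ksp = [Ag⁺]^2[CrO₄²⁻] = (2s)^2 · s = 4s^3 = 5.2×10⁻¹³
s = 5.1×10⁻⁵ mol/L
[Ag⁺] = 2s = 1.0×10⁻⁴ mol/L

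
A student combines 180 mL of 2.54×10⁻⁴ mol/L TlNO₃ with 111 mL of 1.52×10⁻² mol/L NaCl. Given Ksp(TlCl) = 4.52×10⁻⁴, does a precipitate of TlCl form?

After mixing, V = 180 mL + 111 mL = 291 mL.
[Tl⁺] = (2.54×10⁻⁴)(180)/291 = 1.57×10⁻⁴ mol/L
[Cl⁻] = (1.52×10⁻²)(111)/291 = 5.80×10⁻³ mol/L
Q = [Tl⁺][Cl⁻] = 9.11×10⁻⁷
Q < Ksp (9.11×10⁻⁷ vs 4.52×10⁻⁴); the solution remains unsaturated and no precipitate forms.

No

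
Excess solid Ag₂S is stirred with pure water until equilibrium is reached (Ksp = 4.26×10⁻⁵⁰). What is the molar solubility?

Ag₂S(s) ⇌ 2 Ag⁺(aq) + S²⁻(aq)
If s mol/L of Ag₂S dissolves, [Ag⁺] = 2s and [S²⁻] = s.
Ksp = [Ag⁺]^2[S²⁻] = (2s)^2 · s = 4s^3
4s^3 = 4.26×10⁻⁵⁰  ⇒  s^3 = 1.07×10⁻⁵⁰
s = 2.20×10⁻¹⁷ mol L⁻¹

2.20×10⁻¹⁷ M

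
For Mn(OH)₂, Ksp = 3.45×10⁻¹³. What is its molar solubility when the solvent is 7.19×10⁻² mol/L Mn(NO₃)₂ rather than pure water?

1.10×10⁻⁶ M

Mn(OH)₂(s) ⇌ Mn²⁺(aq) + 2 OH⁻(aq)
With Mn²⁺ already at 7.19×10⁻² mol/L and s small, take [Mn²⁺] ≈ 7.19×10⁻² mol/L and [OH⁻] = 2s.
Ksp = [Mn²⁺][OH⁻]^2 = (7.19×10⁻²)(2s)^2
(2s)^2 = 3.45×10⁻¹³ / (7.19×10⁻²) = 4.80×10⁻¹²
s = 1.10×10⁻⁶ mol/L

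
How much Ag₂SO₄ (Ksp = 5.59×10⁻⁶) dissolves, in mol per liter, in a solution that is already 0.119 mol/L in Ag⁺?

Ag₂SO₄(s) ⇌ 2 Ag⁺(aq) + SO₄²⁻(aq)
Let s be the solubility of Ag₂SO₄ here. The common ion gives [Ag⁺] ≈ 0.119 mol/L, and [SO₄²⁻] = s.
Ksp = [Ag⁺]^2[SO₄²⁻] = (0.119)^2s
s = 5.59×10⁻⁶ / (0.119)^2 = 3.95×10⁻⁴
s = 3.95×10⁻⁴ mol/L

3.95×10⁻⁴ M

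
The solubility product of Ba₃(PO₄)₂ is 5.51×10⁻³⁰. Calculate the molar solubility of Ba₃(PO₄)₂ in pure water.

Ba₃(PO₄)₂(s) ⇌ 3 Ba²⁺(aq) + 2 PO₄³⁻(aq)
With molar solubility s: [Ba²⁺] = 3s, [PO₄³⁻] = 2s.
Ksp = [Ba²⁺]^3[PO₄³⁻]^2 = (3s)^3 · (2s)^2 = 108s^5
108s^5 = 5.51×10⁻³⁰  ⇒  s^5 = 5.10×10⁻³²
s = (5.10×10⁻³²)^(1/5) = 5.52×10⁻⁷ mol/L

5.52×10⁻⁷ M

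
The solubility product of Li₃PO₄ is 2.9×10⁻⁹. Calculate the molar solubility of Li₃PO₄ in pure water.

Li₃PO₄(s) ⇌ 3 Li⁺(aq) + PO₄³⁻(aq)
If s mol/L of Li₃PO₄ dissolves, [Li⁺] = 3s and [PO₄³⁻] = s.
Ksp = [Li⁺]^3[PO₄³⁻] = (3s)^3 · s = 27s^4
27s^4 = 2.9×10⁻⁹  ⇒  s^4 = 1.1×10⁻¹⁰
s = 3.2×10⁻³ mol/L

3.2×10⁻³ M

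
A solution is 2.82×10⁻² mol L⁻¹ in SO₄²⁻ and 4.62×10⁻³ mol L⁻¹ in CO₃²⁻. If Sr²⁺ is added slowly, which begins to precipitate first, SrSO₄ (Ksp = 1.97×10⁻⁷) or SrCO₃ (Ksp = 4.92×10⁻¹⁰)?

SrCO₃

Each salt precipitates once Q = Ksp for that salt.
For SrSO₄: [Sr²⁺] = (Ksp/[SO₄²⁻]) = 6.99×10⁻⁶ mol L⁻¹
For SrCO₃: [Sr²⁺] = (Ksp/[CO₃²⁻]) = 1.06×10⁻⁷ mol L⁻¹
Since SrCO₃ needs less Sr²⁺ to reach saturation, it precipitates first.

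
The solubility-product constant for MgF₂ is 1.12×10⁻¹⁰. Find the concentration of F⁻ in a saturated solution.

6.07×10⁻⁴ M

MgF₂(s) ⇌ Mg²⁺(aq) + 2 F⁻(aq)
Call the molar solubility s, so that [Mg²⁺] = s and [F⁻] = 2s.
Ksp = [Mg²⁺][F⁻]^2 = s · (2s)^2 = 4s^3 = 1.12×10⁻¹⁰
s = 3.04×10⁻⁴ mol L⁻¹
[F⁻] = 2s = 6.07×10⁻⁴ mol L⁻¹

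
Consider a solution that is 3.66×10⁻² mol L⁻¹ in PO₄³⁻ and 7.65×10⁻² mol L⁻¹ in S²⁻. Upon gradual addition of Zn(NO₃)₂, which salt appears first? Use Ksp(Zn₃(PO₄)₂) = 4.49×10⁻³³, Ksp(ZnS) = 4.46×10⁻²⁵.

ZnS

Precipitation of each salt begins when its ion product equals Ksp.
For Zn₃(PO₄)₂: [Zn²⁺] = (Ksp/[PO₄³⁻]^2)^(1/3) = 1.50×10⁻¹⁰ mol L⁻¹
For ZnS: [Zn²⁺] = (Ksp/[S²⁻]) = 5.83×10⁻²⁴ mol L⁻¹
The smaller threshold [Zn²⁺] is reached first, so ZnS precipitates first.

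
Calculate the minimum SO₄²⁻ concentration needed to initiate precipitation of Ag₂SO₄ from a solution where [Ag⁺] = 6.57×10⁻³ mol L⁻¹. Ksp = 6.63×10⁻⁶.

0.154 M

Precipitation of each salt begins when its ion product equals Ksp.
Ag₂SO₄(s) ⇌ 2 Ag⁺(aq) + SO₄²⁻(aq)
Ksp = [Ag⁺]^2[SO₄²⁻] = [SO₄²⁻](6.57×10⁻³)^2
[SO₄²⁻] = 6.63×10⁻⁶ / (6.57×10⁻³)^2 = 0.154
[SO₄²⁻] = 0.154 mol L⁻¹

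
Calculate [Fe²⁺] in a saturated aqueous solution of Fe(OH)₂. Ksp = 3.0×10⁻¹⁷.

2.0×10⁻⁶ M

Fe(OH)₂(s) ⇌ Fe²⁺(aq) + 2 OH⁻(aq)
Let s be the molar solubility. Then [Fe²⁺] = s and [OH⁻] = 2s.
Ksp = [Fe²⁺][OH⁻]^2 = s · (2s)^2 = 4s^3 = 3.0×10⁻¹⁷
s = 2.0×10⁻⁶ mol/L
[Fe²⁺] = s = 2.0×10⁻⁶ mol/L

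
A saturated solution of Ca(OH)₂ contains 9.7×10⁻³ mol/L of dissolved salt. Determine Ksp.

Ca(OH)₂(s) ⇌ Ca²⁺(aq) + 2 OH⁻(aq)
With molar solubility s: [Ca²⁺] = s, [OH⁻] = 2s.
Ksp = [Ca²⁺][OH⁻]^2 = s · (2s)^2 = 4s^3
Ksp = 4 × (9.7×10⁻³)^3 = 3.7×10⁻⁶

Ksp = 3.7×10⁻⁶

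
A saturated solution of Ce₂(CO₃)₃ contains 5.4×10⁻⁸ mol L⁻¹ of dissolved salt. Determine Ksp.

Ce₂(CO₃)₃(s) ⇌ 2 Ce³⁺(aq) + 3 CO₃²⁻(aq)
Let s be the molar solubility. Then [Ce³⁺] = 2s and [CO₃²⁻] = 3s.
Ksp = [Ce³⁺]^2[CO₃²⁻]^3 = (2s)^2 · (3s)^3 = 108s^5
Ksp = 108 × (5.4×10⁻⁸)^5 = 5.0×10⁻³⁵

Ksp = 5.0×10⁻³⁵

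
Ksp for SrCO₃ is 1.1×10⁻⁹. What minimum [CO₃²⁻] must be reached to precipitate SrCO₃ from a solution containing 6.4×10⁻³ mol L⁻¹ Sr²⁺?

1.7×10⁻⁷ M

Each salt precipitates once Q = Ksp for that salt.
SrCO₃(s) ⇌ Sr²⁺(aq) + CO₃²⁻(aq)
Ksp = [Sr²⁺][CO₃²⁻] = [CO₃²⁻](6.4×10⁻³)
[CO₃²⁻] = 1.1×10⁻⁹ / (6.4×10⁻³) = 1.7×10⁻⁷
[CO₃²⁻] = 1.7×10⁻⁷ mol L⁻¹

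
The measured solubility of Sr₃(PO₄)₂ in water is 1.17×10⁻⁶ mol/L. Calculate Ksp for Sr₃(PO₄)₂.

Ksp = 2.37×10⁻²⁸

Sr₃(PO₄)₂(s) ⇌ 3 Sr²⁺(aq) + 2 PO₄³⁻(aq)
With molar solubility s: [Sr²⁺] = 3s, [PO₄³⁻] = 2s.
Ksp = [Sr²⁺]^3[PO₄³⁻]^2 = (3s)^3 · (2s)^2 = 108s^5
Ksp = 108 × (1.17×10⁻⁶)^5 = 2.37×10⁻²⁸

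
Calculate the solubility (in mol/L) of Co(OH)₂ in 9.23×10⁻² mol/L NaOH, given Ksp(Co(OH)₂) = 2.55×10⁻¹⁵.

Co(OH)₂(s) ⇌ Co²⁺(aq) + 2 OH⁻(aq)
With OH⁻ already at 9.23×10⁻² mol/L and s small, take [OH⁻] ≈ 9.23×10⁻² mol/L and [Co²⁺] = s.
Ksp = [Co²⁺][OH⁻]^2 = s(9.23×10⁻²)^2
s = 2.55×10⁻¹⁵ / (9.23×10⁻²)^2 = 2.99×10⁻¹³
s = 2.99×10⁻¹³ mol/L

2.99×10⁻¹³ M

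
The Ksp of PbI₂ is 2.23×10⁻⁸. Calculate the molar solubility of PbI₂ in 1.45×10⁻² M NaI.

PbI₂(s) ⇌ Pb²⁺(aq) + 2 I⁻(aq)
I⁻ is already present at 1.45×10⁻² M. If s mol/L of PbI₂ dissolves, [Pb²⁺] = s while [I⁻] ≈ 1.45×10⁻² M.
Ksp = [Pb²⁺][I⁻]^2 = s(1.45×10⁻²)^2
s = 2.23×10⁻⁸ / (1.45×10⁻²)^2 = 1.06×10⁻⁴
s = 1.06×10⁻⁴ M

1.06×10⁻⁴ M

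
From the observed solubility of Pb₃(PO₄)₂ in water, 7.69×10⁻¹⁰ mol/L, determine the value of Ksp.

Pb₃(PO₄)₂(s) ⇌ 3 Pb²⁺(aq) + 2 PO₄³⁻(aq)
If s mol/L of Pb₃(PO₄)₂ dissolves, [Pb²⁺] = 3s and [PO₄³⁻] = 2s.
Ksp = [Pb²⁺]^3[PO₄³⁻]^2 = (3s)^3 · (2s)^2 = 108s^5
Ksp = 108 × (7.69×10⁻¹⁰)^5 = 2.90×10⁻⁴⁴

Ksp = 2.90×10⁻⁴⁴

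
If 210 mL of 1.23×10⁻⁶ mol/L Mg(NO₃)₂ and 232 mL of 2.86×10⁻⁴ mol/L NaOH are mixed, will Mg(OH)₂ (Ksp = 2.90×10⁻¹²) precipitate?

The combined volume is 442 mL.
[Mg²⁺] = (1.23×10⁻⁶)(210)/442 = 5.84×10⁻⁷ mol/L
[OH⁻] = (2.86×10⁻⁴)(232)/442 = 1.50×10⁻⁴ mol/L
Q = [Mg²⁺][OH⁻]^2 = 1.32×10⁻¹⁴
Since Q (1.32×10⁻¹⁴) is less than Ksp (2.90×10⁻¹²), no Mg(OH)₂ precipitates.

No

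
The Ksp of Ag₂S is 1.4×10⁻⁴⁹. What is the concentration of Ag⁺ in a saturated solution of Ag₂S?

6.5×10⁻¹⁷ M

Ag₂S(s) ⇌ 2 Ag⁺(aq) + S²⁻(aq)
With molar solubility s: [Ag⁺] = 2s, [S²⁻] = s.
Ksp = [Ag⁺]^2[S²⁻] = (2s)^2 · s = 4s^3 = 1.4×10⁻⁴⁹
s = 3.3×10⁻¹⁷ M
[Ag⁺] = 2s = 6.5×10⁻¹⁷ M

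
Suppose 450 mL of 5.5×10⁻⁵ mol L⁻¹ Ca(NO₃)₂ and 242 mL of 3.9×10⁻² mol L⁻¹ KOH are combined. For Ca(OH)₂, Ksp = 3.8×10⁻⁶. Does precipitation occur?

The combined volume is 692 mL.
[Ca²⁺] = (5.5×10⁻⁵)(450)/692 = 3.6×10⁻⁵ mol L⁻¹
[OH⁻] = (3.9×10⁻²)(242)/692 = 1.4×10⁻² mol L⁻¹
Q = [Ca²⁺][OH⁻]^2 = 6.7×10⁻⁹
Q = 6.7×10⁻⁹ < Ksp = 3.8×10⁻⁶, so the solution is unsaturated and no precipitate forms.

No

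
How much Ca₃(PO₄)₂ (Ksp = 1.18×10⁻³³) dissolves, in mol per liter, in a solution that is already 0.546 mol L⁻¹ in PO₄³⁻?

5.27×10⁻¹² M

Ca₃(PO₄)₂(s) ⇌ 3 Ca²⁺(aq) + 2 PO₄³⁻(aq)
With PO₄³⁻ already at 0.546 mol L⁻¹ and s small, take [PO₄³⁻] ≈ 0.546 mol L⁻¹ and [Ca²⁺] = 3s.
Ksp = [Ca²⁺]^3[PO₄³⁻]^2 = (3s)^3(0.546)^2
(3s)^3 = 1.18×10⁻³³ / (0.546)^2 = 3.96×10⁻³³
s = 5.27×10⁻¹² mol L⁻¹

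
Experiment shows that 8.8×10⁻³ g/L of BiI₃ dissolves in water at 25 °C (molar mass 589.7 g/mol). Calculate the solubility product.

Ksp = 1.3×10⁻¹⁸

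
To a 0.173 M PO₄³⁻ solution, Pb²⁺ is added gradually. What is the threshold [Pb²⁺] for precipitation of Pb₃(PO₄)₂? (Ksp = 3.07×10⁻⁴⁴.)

A salt starts to precipitate once the ion product Q reaches its Ksp.
Pb₃(PO₄)₂(s) ⇌ 3 Pb²⁺(aq) + 2 PO₄³⁻(aq)
Ksp = [Pb²⁺]^3[PO₄³⁻]^2 = [Pb²⁺]^3(0.173)^2
[Pb²⁺]^3 = 3.07×10⁻⁴⁴ / (0.173)^2 = 1.03×10⁻⁴²
[Pb²⁺] = 1.01×10⁻¹⁴ M

1.01×10⁻¹⁴ M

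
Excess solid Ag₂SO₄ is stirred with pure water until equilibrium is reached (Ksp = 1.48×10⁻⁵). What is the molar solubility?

1.55×10⁻² M

Ag₂SO₄(s) ⇌ 2 Ag⁺(aq) + SO₄²⁻(aq)
Let s be the molar solubility. Then [Ag⁺] = 2s and [SO₄²⁻] = s.
Ksp = [Ag⁺]^2[SO₄²⁻] = (2s)^2 · s = 4s^3
4s^3 = 1.48×10⁻⁵  ⇒  s^3 = 3.70×10⁻⁶
Taking the 3rd root, s = 1.55×10⁻² mol L⁻¹.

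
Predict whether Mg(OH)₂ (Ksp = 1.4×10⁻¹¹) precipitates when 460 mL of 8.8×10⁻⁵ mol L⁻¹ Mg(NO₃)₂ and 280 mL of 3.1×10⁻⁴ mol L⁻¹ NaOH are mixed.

After mixing, V = 460 mL + 280 mL = 740 mL.
[Mg²⁺] = (8.8×10⁻⁵)(460)/740 = 5.5×10⁻⁵ mol L⁻¹
[OH⁻] = (3.1×10⁻⁴)(280)/740 = 1.2×10⁻⁴ mol L⁻¹
Q = [Mg²⁺][OH⁻]^2 = 7.5×10⁻¹³
Q < Ksp (7.5×10⁻¹³ vs 1.4×10⁻¹¹); the solution remains unsaturated and no precipitate forms.

No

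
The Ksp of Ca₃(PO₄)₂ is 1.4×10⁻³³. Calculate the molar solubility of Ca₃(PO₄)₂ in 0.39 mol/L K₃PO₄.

7.0×10⁻¹² M

Ca₃(PO₄)₂(s) ⇌ 3 Ca²⁺(aq) + 2 PO₄³⁻(aq)
The solution already contains PO₄³⁻ at 0.39 mol/L. Let s be the molar solubility of Ca₃(PO₄)₂.
[PO₄³⁻] ≈ 0.39 mol/L (common ion dominates); [Ca²⁺] = 3s.
Ksp = [Ca²⁺]^3[PO₄³⁻]^2 = (3s)^3(0.39)^2
(3s)^3 = 1.4×10⁻³³ / (0.39)^2 = 9.2×10⁻³³
s = 7.0×10⁻¹² mol/L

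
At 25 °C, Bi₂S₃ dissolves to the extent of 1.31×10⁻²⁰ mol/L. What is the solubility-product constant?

Bi₂S₃(s) ⇌ 2 Bi³⁺(aq) + 3 S²⁻(aq)
Let s be the molar solubility. Then [Bi³⁺] = 2s and [S²⁻] = 3s.
Ksp = [Bi³⁺]^2[S²⁻]^3 = (2s)^2 · (3s)^3 = 108s^5
Ksp = 108 × (1.31×10⁻²⁰)^5 = 4.17×10⁻⁹⁸

Ksp = 4.17×10⁻⁹⁸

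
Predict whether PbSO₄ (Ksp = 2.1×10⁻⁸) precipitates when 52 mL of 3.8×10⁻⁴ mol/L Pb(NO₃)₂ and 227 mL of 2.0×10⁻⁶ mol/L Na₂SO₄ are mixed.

No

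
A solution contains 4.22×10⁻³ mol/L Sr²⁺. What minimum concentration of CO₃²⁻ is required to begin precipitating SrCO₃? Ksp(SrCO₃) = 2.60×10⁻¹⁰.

6.16×10⁻⁸ M

Each salt precipitates once Q = Ksp for that salt.
SrCO₃(s) ⇌ Sr²⁺(aq) + CO₃²⁻(aq)
Ksp = [Sr²⁺][CO₃²⁻] = [CO₃²⁻](4.22×10⁻³)
[CO₃²⁻] = 2.60×10⁻¹⁰ / (4.22×10⁻³) = 6.16×10⁻⁸
[CO₃²⁻] = 6.16×10⁻⁸ mol/L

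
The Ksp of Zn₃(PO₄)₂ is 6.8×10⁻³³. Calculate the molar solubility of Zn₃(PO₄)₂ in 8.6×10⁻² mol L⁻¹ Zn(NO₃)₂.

1.6×10⁻¹⁵ M

Zn₃(PO₄)₂(s) ⇌ 3 Zn²⁺(aq) + 2 PO₄³⁻(aq)
The solution already contains Zn²⁺ at 8.6×10⁻² mol L⁻¹. Let s be the molar solubility of Zn₃(PO₄)₂.
[Zn²⁺] ≈ 8.6×10⁻² mol L⁻¹ (common ion dominates); [PO₄³⁻] = 2s.
Ksp = [Zn²⁺]^3[PO₄³⁻]^2 = (8.6×10⁻²)^3(2s)^2
(2s)^2 = 6.8×10⁻³³ / (8.6×10⁻²)^3 = 1.1×10⁻²⁹
s = 1.6×10⁻¹⁵ mol L⁻¹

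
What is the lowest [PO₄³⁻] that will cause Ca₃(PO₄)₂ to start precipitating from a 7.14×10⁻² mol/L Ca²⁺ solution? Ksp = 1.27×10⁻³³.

A salt starts to precipitate once the ion product Q reaches its Ksp.
Ca₃(PO₄)₂(s) ⇌ 3 Ca²⁺(aq) + 2 PO₄³⁻(aq)
Ksp = [Ca²⁺]^3[PO₄³⁻]^2 = [PO₄³⁻]^2(7.14×10⁻²)^3
[PO₄³⁻]^2 = 1.27×10⁻³³ / (7.14×10⁻²)^3 = 3.49×10⁻³⁰
[PO₄³⁻] = 1.87×10⁻¹⁵ mol/L

1.87×10⁻¹⁵ M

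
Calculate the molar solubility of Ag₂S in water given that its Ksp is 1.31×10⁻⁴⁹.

Ag₂S(s) ⇌ 2 Ag⁺(aq) + S²⁻(aq)
Call the molar solubility s, so that [Ag⁺] = 2s and [S²⁻] = s.
Ksp = [Ag⁺]^2[S²⁻] = (2s)^2 · s = 4s^3
4s^3 = 1.31×10⁻⁴⁹  ⇒  s^3 = 3.28×10⁻⁵⁰
s = 3.20×10⁻¹⁷ M

3.20×10⁻¹⁷ M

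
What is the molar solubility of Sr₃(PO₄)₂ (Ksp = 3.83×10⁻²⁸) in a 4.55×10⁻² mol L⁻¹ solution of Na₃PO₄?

1.90×10⁻⁹ M

Sr₃(PO₄)₂(s) ⇌ 3 Sr²⁺(aq) + 2 PO₄³⁻(aq)
Let s be the solubility of Sr₃(PO₄)₂ here. The common ion gives [PO₄³⁻] ≈ 4.55×10⁻² mol L⁻¹, and [Sr²⁺] = 3s.
Ksp = [Sr²⁺]^3[PO₄³⁻]^2 = (3s)^3(4.55×10⁻²)^2
(3s)^3 = 3.83×10⁻²⁸ / (4.55×10⁻²)^2 = 1.85×10⁻²⁵
s = 1.90×10⁻⁹ mol L⁻¹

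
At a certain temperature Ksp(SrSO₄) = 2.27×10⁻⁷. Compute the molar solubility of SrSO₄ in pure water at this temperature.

4.76×10⁻⁴ M

SrSO₄(s) ⇌ Sr²⁺(aq) + SO₄²⁻(aq)
For each mole of SrSO₄ that dissolves per liter, [Sr²⁺] = s and [SO₄²⁻] = s; let s denote this solubility.
Ksp = [Sr²⁺][SO₄²⁻] = s · s = s^2
s^2 = 2.27×10⁻⁷
s = (2.27×10⁻⁷)^(1/2) = 4.76×10⁻⁴ M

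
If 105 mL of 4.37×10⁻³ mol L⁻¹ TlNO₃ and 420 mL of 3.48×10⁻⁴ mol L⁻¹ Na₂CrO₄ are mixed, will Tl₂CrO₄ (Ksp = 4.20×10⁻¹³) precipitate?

Yes

After mixing, V = 105 mL + 420 mL = 525 mL.
[Tl⁺] = (4.37×10⁻³)(105)/525 = 8.74×10⁻⁴ mol L⁻¹
[CrO₄²⁻] = (3.48×10⁻⁴)(420)/525 = 2.78×10⁻⁴ mol L⁻¹
Q = [Tl⁺]^2[CrO₄²⁻] = 2.13×10⁻¹⁰
Because Q > Ksp (2.13×10⁻¹⁰ vs 4.20×10⁻¹³), a precipitate of Tl₂CrO₄ forms.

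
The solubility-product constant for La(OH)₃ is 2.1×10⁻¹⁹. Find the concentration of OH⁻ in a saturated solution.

2.8×10⁻⁵ M

La(OH)₃(s) ⇌ La³⁺(aq) + 3 OH⁻(aq)
With molar solubility s: [La³⁺] = s, [OH⁻] = 3s.
Ksp = [La³⁺][OH⁻]^3 = s · (3s)^3 = 27s^4 = 2.1×10⁻¹⁹
s = 9.4×10⁻⁶ mol L⁻¹
[OH⁻] = 3s = 2.8×10⁻⁵ mol L⁻¹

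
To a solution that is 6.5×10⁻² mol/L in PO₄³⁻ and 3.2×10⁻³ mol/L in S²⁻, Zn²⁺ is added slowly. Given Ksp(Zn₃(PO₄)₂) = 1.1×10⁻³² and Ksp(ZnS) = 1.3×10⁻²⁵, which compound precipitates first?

ZnS

Precipitation begins when Q = Ksp.
For Zn₃(PO₄)₂: [Zn²⁺] = (Ksp/[PO₄³⁻]^2)^(1/3) = 1.4×10⁻¹⁰ mol/L
For ZnS: [Zn²⁺] = (Ksp/[S²⁻]) = 4.1×10⁻²³ mol/L
The smaller threshold [Zn²⁺] is reached first, so ZnS precipitates first.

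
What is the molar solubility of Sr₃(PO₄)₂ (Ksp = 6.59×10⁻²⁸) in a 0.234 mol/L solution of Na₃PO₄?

7.64×10⁻¹⁰ M

Sr₃(PO₄)₂(s) ⇌ 3 Sr²⁺(aq) + 2 PO₄³⁻(aq)
PO₄³⁻ is already present at 0.234 mol/L. If s mol/L of Sr₃(PO₄)₂ dissolves, [Sr²⁺] = 3s while [PO₄³⁻] ≈ 0.234 mol/L.
Ksp = [Sr²⁺]^3[PO₄³⁻]^2 = (3s)^3(0.234)^2
(3s)^3 = 6.59×10⁻²⁸ / (0.234)^2 = 1.20×10⁻²⁶
s = 7.64×10⁻¹⁰ mol/L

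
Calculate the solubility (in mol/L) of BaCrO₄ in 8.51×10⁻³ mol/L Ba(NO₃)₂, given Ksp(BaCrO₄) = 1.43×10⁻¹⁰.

1.68×10⁻⁸ M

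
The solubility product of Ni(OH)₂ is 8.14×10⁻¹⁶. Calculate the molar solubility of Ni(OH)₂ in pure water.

Ni(OH)₂(s) ⇌ Ni²⁺(aq) + 2 OH⁻(aq)
Let s be the molar solubility. Then [Ni²⁺] = s and [OH⁻] = 2s.
Ksp = [Ni²⁺][OH⁻]^2 = s · (2s)^2 = 4s^3
4s^3 = 8.14×10⁻¹⁶  ⇒  s^3 = 2.04×10⁻¹⁶
s = (2.04×10⁻¹⁶)^(1/3) = 5.88×10⁻⁶ mol/L

5.88×10⁻⁶ M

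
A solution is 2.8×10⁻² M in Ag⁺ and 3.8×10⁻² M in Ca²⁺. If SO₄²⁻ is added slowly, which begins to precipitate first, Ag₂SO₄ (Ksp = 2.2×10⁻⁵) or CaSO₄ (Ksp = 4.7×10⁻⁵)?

CaSO₄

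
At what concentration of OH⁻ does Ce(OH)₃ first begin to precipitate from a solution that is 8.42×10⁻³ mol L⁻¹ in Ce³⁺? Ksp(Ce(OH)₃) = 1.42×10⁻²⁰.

A salt starts to precipitate once the ion product Q reaches its Ksp.
Ce(OH)₃(s) ⇌ Ce³⁺(aq) + 3 OH⁻(aq)
Ksp = [Ce³⁺][OH⁻]^3 = [OH⁻]^3(8.42×10⁻³)
[OH⁻]^3 = 1.42×10⁻²⁰ / (8.42×10⁻³) = 1.69×10⁻¹⁸
[OH⁻] = 1.19×10⁻⁶ mol L⁻¹

1.19×10⁻⁶ M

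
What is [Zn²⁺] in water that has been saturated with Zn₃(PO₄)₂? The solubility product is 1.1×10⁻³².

Zn₃(PO₄)₂(s) ⇌ 3 Zn²⁺(aq) + 2 PO₄³⁻(aq)
Let s be the molar solubility. Then [Zn²⁺] = 3s and [PO₄³⁻] = 2s.
Ksp = [Zn²⁺]^3[PO₄³⁻]^2 = (3s)^3 · (2s)^2 = 108s^5 = 1.1×10⁻³²
s = 1.6×10⁻⁷ M
[Zn²⁺] = 3s = 4.8×10⁻⁷ M

4.8×10⁻⁷ M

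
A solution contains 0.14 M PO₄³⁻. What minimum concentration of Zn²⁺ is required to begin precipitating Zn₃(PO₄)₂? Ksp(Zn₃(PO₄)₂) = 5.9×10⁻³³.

6.7×10⁻¹¹ M

The threshold for precipitation is Q = Ksp.
Zn₃(PO₄)₂(s) ⇌ 3 Zn²⁺(aq) + 2 PO₄³⁻(aq)
Ksp = [Zn²⁺]^3[PO₄³⁻]^2 = [Zn²⁺]^3(0.14)^2
[Zn²⁺]^3 = 5.9×10⁻³³ / (0.14)^2 = 3.0×10⁻³¹
[Zn²⁺] = 6.7×10⁻¹¹ M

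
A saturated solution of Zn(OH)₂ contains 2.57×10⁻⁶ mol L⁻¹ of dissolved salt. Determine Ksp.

Zn(OH)₂(s) ⇌ Zn²⁺(aq) + 2 OH⁻(aq)
For each mole of Zn(OH)₂ that dissolves per liter, [Zn²⁺] = s and [OH⁻] = 2s; let s denote this solubility.
Ksp = [Zn²⁺][OH⁻]^2 = s · (2s)^2 = 4s^3
Ksp = 4 × (2.57×10⁻⁶)^3 = 6.79×10⁻¹⁷

Ksp = 6.79×10⁻¹⁷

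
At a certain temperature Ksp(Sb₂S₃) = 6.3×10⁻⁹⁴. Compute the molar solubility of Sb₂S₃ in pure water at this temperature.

9.0×10⁻²⁰ M

Sb₂S₃(s) ⇌ 2 Sb³⁺(aq) + 3 S²⁻(aq)
If s mol/L of Sb₂S₃ dissolves, [Sb³⁺] = 2s and [S²⁻] = 3s.
Ksp = [Sb³⁺]^2[S²⁻]^3 = (2s)^2 · (3s)^3 = 108s^5
108s^5 = 6.3×10⁻⁹⁴  ⇒  s^5 = 5.8×10⁻⁹⁶
Taking the 5th root, s = 9.0×10⁻²⁰ mol L⁻¹.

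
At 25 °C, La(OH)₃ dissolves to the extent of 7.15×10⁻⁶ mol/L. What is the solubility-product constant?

Ksp = 7.06×10⁻²⁰

La(OH)₃(s) ⇌ La³⁺(aq) + 3 OH⁻(aq)
If s mol/L of La(OH)₃ dissolves, [La³⁺] = s and [OH⁻] = 3s.
Ksp = [La³⁺][OH⁻]^3 = s · (3s)^3 = 27s^4
Ksp = 27 × (7.15×10⁻⁶)^4 = 7.06×10⁻²⁰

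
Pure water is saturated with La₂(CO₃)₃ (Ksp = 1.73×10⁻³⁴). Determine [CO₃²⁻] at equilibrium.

La₂(CO₃)₃(s) ⇌ 2 La³⁺(aq) + 3 CO₃²⁻(aq)
For each mole of La₂(CO₃)₃ that dissolves per liter, [La³⁺] = 2s and [CO₃²⁻] = 3s; let s denote this solubility.
Ksp = [La³⁺]^2[CO₃²⁻]^3 = (2s)^2 · (3s)^3 = 108s^5 = 1.73×10⁻³⁴
s = 6.93×10⁻⁸ mol/L
[CO₃²⁻] = 3s = 2.08×10⁻⁷ mol/L

2.08×10⁻⁷ M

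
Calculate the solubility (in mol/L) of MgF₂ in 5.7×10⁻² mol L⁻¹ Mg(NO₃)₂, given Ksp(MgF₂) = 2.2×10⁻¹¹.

MgF₂(s) ⇌ Mg²⁺(aq) + 2 F⁻(aq)
Mg²⁺ is already present at 5.7×10⁻² mol L⁻¹. If s mol/L of MgF₂ dissolves, [F⁻] = 2s while [Mg²⁺] ≈ 5.7×10⁻² mol L⁻¹.
Ksp = [Mg²⁺][F⁻]^2 = (5.7×10⁻²)(2s)^2
(2s)^2 = 2.2×10⁻¹¹ / (5.7×10⁻²) = 3.9×10⁻¹⁰
s = 9.8×10⁻⁶ mol L⁻¹

9.8×10⁻⁶ M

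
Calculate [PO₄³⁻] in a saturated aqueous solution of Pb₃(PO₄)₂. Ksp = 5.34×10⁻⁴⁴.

Pb₃(PO₄)₂(s) ⇌ 3 Pb²⁺(aq) + 2 PO₄³⁻(aq)
Call the molar solubility s, so that [Pb²⁺] = 3s and [PO₄³⁻] = 2s.
Ksp = [Pb²⁺]^3[PO₄³⁻]^2 = (3s)^3 · (2s)^2 = 108s^5 = 5.34×10⁻⁴⁴
s = 8.69×10⁻¹⁰ mol L⁻¹
[PO₄³⁻] = 2s = 1.74×10⁻⁹ mol L⁻¹

1.74×10⁻⁹ M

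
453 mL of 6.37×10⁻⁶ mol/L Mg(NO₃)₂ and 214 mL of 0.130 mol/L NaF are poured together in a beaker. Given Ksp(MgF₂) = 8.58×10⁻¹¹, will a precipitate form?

After mixing, V = 453 mL + 214 mL = 667 mL.
[Mg²⁺] = (6.37×10⁻⁶)(453)/667 = 4.33×10⁻⁶ mol/L
[F⁻] = (0.130)(214)/667 = 4.17×10⁻² mol/L
Q = [Mg²⁺][F⁻]^2 = 7.53×10⁻⁹
Because Q > Ksp (7.53×10⁻⁹ vs 8.58×10⁻¹¹), a precipitate of MgF₂ forms.

Yes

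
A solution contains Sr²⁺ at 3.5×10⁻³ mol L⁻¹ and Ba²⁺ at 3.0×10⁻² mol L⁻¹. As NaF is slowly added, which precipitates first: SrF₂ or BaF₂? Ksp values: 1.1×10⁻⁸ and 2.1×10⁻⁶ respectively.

A salt starts to precipitate once the ion product Q reaches its Ksp.
For SrF₂: [F⁻] = (Ksp/[Sr²⁺])^(1/2) = 1.8×10⁻³ mol L⁻¹
For BaF₂: [F⁻] = (Ksp/[Ba²⁺])^(1/2) = 8.4×10⁻³ mol L⁻¹
SrF₂ requires the lower [F⁻], so it precipitates first.

SrF₂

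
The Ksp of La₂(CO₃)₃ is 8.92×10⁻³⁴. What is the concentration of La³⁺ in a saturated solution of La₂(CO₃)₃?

La₂(CO₃)₃(s) ⇌ 2 La³⁺(aq) + 3 CO₃²⁻(aq)
For each mole of La₂(CO₃)₃ that dissolves per liter, [La³⁺] = 2s and [CO₃²⁻] = 3s; let s denote this solubility.
Ksp = [La³⁺]^2[CO₃²⁻]^3 = (2s)^2 · (3s)^3 = 108s^5 = 8.92×10⁻³⁴
s = 9.62×10⁻⁸ mol L⁻¹
[La³⁺] = 2s = 1.92×10⁻⁷ mol L⁻¹

1.92×10⁻⁷ M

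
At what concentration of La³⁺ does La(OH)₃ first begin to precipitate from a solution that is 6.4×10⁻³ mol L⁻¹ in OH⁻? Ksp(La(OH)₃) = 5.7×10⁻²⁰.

The threshold for precipitation is Q = Ksp.
La(OH)₃(s) ⇌ La³⁺(aq) + 3 OH⁻(aq)
Ksp = [La³⁺][OH⁻]^3 = [La³⁺](6.4×10⁻³)^3
[La³⁺] = 5.7×10⁻²⁰ / (6.4×10⁻³)^3 = 2.2×10⁻¹³
[La³⁺] = 2.2×10⁻¹³ mol L⁻¹

2.2×10⁻¹³ M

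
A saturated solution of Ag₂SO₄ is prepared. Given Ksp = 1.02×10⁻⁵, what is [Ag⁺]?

2.73×10⁻² M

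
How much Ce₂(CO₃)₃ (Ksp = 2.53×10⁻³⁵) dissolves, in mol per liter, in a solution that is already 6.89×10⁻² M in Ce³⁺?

5.82×10⁻¹² M

Ce₂(CO₃)₃(s) ⇌ 2 Ce³⁺(aq) + 3 CO₃²⁻(aq)
Ce³⁺ is already present at 6.89×10⁻² M. If s mol/L of Ce₂(CO₃)₃ dissolves, [CO₃²⁻] = 3s while [Ce³⁺] ≈ 6.89×10⁻² M.
Ksp = [Ce³⁺]^2[CO₃²⁻]^3 = (6.89×10⁻²)^2(3s)^3
(3s)^3 = 2.53×10⁻³⁵ / (6.89×10⁻²)^2 = 5.33×10⁻³³
s = 5.82×10⁻¹² M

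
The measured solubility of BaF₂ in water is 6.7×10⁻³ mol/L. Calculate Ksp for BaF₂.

Ksp = 1.2×10⁻⁶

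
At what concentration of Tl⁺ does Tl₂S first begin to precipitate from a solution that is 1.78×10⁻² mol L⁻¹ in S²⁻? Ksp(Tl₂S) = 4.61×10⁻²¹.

5.09×10⁻¹⁰ M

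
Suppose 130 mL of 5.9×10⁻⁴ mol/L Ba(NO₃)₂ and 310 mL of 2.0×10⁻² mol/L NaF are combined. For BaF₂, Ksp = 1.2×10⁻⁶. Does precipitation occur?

No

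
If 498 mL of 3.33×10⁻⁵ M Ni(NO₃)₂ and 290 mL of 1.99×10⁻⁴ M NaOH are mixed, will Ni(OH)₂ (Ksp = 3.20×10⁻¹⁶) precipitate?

Yes

After mixing, V = 498 mL + 290 mL = 788 mL.
[Ni²⁺] = (3.33×10⁻⁵)(498)/788 = 2.10×10⁻⁵ M
[OH⁻] = (1.99×10⁻⁴)(290)/788 = 7.32×10⁻⁵ M
Q = [Ni²⁺][OH⁻]^2 = 1.13×10⁻¹³
Since Q (1.13×10⁻¹³) exceeds Ksp (3.20×10⁻¹⁶), Ni(OH)₂ will precipitate.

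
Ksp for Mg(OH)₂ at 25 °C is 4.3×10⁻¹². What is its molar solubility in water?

Mg(OH)₂(s) ⇌ Mg²⁺(aq) + 2 OH⁻(aq)
With molar solubility s: [Mg²⁺] = s, [OH⁻] = 2s.
Ksp = [Mg²⁺][OH⁻]^2 = s · (2s)^2 = 4s^3
4s^3 = 4.3×10⁻¹²  ⇒  s^3 = 1.1×10⁻¹²
s = (1.1×10⁻¹²)^(1/3) = 1.0×10⁻⁴ mol L⁻¹

1.0×10⁻⁴ M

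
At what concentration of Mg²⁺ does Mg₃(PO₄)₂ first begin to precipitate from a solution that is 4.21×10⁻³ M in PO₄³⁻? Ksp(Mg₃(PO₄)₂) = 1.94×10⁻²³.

Precipitation begins when Q = Ksp.
Mg₃(PO₄)₂(s) ⇌ 3 Mg²⁺(aq) + 2 PO₄³⁻(aq)
Ksp = [Mg²⁺]^3[PO₄³⁻]^2 = [Mg²⁺]^3(4.21×10⁻³)^2
[Mg²⁺]^3 = 1.94×10⁻²³ / (4.21×10⁻³)^2 = 1.09×10⁻¹⁸
[Mg²⁺] = 1.03×10⁻⁶ M

1.03×10⁻⁶ M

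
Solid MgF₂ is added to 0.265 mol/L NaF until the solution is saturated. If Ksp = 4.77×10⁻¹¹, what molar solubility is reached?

6.79×10⁻¹⁰ M

MgF₂(s) ⇌ Mg²⁺(aq) + 2 F⁻(aq)
Let s be the solubility of MgF₂ here. The common ion gives [F⁻] ≈ 0.265 mol/L, and [Mg²⁺] = s.
Ksp = [Mg²⁺][F⁻]^2 = s(0.265)^2
s = 4.77×10⁻¹¹ / (0.265)^2 = 6.79×10⁻¹⁰
s = 6.79×10⁻¹⁰ mol/L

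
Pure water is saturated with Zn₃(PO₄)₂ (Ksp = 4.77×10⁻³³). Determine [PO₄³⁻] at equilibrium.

2.69×10⁻⁷ M

Zn₃(PO₄)₂(s) ⇌ 3 Zn²⁺(aq) + 2 PO₄³⁻(aq)
With molar solubility s: [Zn²⁺] = 3s, [PO₄³⁻] = 2s.
Ksp = [Zn²⁺]^3[PO₄³⁻]^2 = (3s)^3 · (2s)^2 = 108s^5 = 4.77×10⁻³³
s = 1.35×10⁻⁷ M
[PO₄³⁻] = 2s = 2.69×10⁻⁷ M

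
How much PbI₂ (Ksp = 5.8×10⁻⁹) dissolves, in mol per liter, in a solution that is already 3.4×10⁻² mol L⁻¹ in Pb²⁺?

2.1×10⁻⁴ M

PbI₂(s) ⇌ Pb²⁺(aq) + 2 I⁻(aq)
With Pb²⁺ already at 3.4×10⁻² mol L⁻¹ and s small, take [Pb²⁺] ≈ 3.4×10⁻² mol L⁻¹ and [I⁻] = 2s.
Ksp = [Pb²⁺][I⁻]^2 = (3.4×10⁻²)(2s)^2
(2s)^2 = 5.8×10⁻⁹ / (3.4×10⁻²) = 1.7×10⁻⁷
s = 2.1×10⁻⁴ mol L⁻¹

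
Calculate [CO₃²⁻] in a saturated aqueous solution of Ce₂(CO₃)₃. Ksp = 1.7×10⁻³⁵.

1.3×10⁻⁷ M

Ce₂(CO₃)₃(s) ⇌ 2 Ce³⁺(aq) + 3 CO₃²⁻(aq)
For each mole of Ce₂(CO₃)₃ that dissolves per liter, [Ce³⁺] = 2s and [CO₃²⁻] = 3s; let s denote this solubility.
Ksp = [Ce³⁺]^2[CO₃²⁻]^3 = (2s)^2 · (3s)^3 = 108s^5 = 1.7×10⁻³⁵
s = 4.4×10⁻⁸ M
[CO₃²⁻] = 3s = 1.3×10⁻⁷ M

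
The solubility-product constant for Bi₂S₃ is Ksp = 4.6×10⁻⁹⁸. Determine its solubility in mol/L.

1.3×10⁻²⁰ M

Bi₂S₃(s) ⇌ 2 Bi³⁺(aq) + 3 S²⁻(aq)
If s mol/L of Bi₂S₃ dissolves, [Bi³⁺] = 2s and [S²⁻] = 3s.
Ksp = [Bi³⁺]^2[S²⁻]^3 = (2s)^2 · (3s)^3 = 108s^5
108s^5 = 4.6×10⁻⁹⁸  ⇒  s^5 = 4.3×10⁻¹⁰⁰
s = (4.3×10⁻¹⁰⁰)^(1/5) = 1.3×10⁻²⁰ M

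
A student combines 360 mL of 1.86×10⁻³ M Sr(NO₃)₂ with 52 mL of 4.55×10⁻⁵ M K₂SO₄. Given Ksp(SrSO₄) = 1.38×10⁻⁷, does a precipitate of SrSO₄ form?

No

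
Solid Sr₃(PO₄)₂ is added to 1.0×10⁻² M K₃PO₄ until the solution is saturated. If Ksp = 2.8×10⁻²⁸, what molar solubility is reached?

4.7×10⁻⁹ M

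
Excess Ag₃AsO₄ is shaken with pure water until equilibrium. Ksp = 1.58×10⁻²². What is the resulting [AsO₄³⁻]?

Ag₃AsO₄(s) ⇌ 3 Ag⁺(aq) + AsO₄³⁻(aq)
For each mole of Ag₃AsO₄ that dissolves per liter, [Ag⁺] = 3s and [AsO₄³⁻] = s; let s denote this solubility.
Ksp = [Ag⁺]^3[AsO₄³⁻] = (3s)^3 · s = 27s^4 = 1.58×10⁻²²
s = 1.56×10⁻⁶ mol/L
[AsO₄³⁻] = s = 1.56×10⁻⁶ mol/L

1.56×10⁻⁶ M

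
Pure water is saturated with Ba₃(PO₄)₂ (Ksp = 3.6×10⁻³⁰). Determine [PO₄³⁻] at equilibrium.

Ba₃(PO₄)₂(s) ⇌ 3 Ba²⁺(aq) + 2 PO₄³⁻(aq)
With molar solubility s: [Ba²⁺] = 3s, [PO₄³⁻] = 2s.
Ksp = [Ba²⁺]^3[PO₄³⁻]^2 = (3s)^3 · (2s)^2 = 108s^5 = 3.6×10⁻³⁰
s = 5.1×10⁻⁷ mol L⁻¹
[PO₄³⁻] = 2s = 1.0×10⁻⁶ mol L⁻¹

1.0×10⁻⁶ M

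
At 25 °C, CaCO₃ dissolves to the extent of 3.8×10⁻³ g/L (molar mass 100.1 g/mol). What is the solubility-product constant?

Ksp = 1.4×10⁻⁹

Convert to molarity: s = 3.8×10⁻³ / 100.1 = 3.796×10⁻⁵ mol/L
CaCO₃(s) ⇌ Ca²⁺(aq) + CO₃²⁻(aq)
For each mole of CaCO₃ that dissolves per liter, [Ca²⁺] = s and [CO₃²⁻] = s; let s denote this solubility.
Ksp = [Ca²⁺][CO₃²⁻] = s · s = s^2
Ksp = (3.796×10⁻⁵)^2 = 1.4×10⁻⁹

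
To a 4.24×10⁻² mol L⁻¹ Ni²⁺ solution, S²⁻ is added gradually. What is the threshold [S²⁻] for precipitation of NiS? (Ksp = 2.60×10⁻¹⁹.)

Precipitation of each salt begins when its ion product equals Ksp.
NiS(s) ⇌ Ni²⁺(aq) + S²⁻(aq)
Ksp = [Ni²⁺][S²⁻] = [S²⁻](4.24×10⁻²)
[S²⁻] = 2.60×10⁻¹⁹ / (4.24×10⁻²) = 6.13×10⁻¹⁸
[S²⁻] = 6.13×10⁻¹⁸ mol L⁻¹

6.13×10⁻¹⁸ M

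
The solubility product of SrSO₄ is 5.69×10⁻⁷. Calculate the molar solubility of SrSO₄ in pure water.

7.54×10⁻⁴ M

SrSO₄(s) ⇌ Sr²⁺(aq) + SO₄²⁻(aq)
Call the molar solubility s, so that [Sr²⁺] = s and [SO₄²⁻] = s.
Ksp = [Sr²⁺][SO₄²⁻] = s · s = s^2
s^2 = 5.69×10⁻⁷
Taking the 2nd root, s = 7.54×10⁻⁴ mol L⁻¹.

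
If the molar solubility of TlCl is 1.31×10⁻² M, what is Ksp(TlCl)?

Ksp = 1.72×10⁻⁴

TlCl(s) ⇌ Tl⁺(aq) + Cl⁻(aq)
With molar solubility s: [Tl⁺] = s, [Cl⁻] = s.
Ksp = [Tl⁺][Cl⁻] = s · s = s^2
Ksp = (1.31×10⁻²)^2 = 1.72×10⁻⁴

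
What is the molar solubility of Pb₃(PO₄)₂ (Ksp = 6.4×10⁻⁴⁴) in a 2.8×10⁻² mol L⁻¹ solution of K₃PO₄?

1.4×10⁻¹⁴ M

Pb₃(PO₄)₂(s) ⇌ 3 Pb²⁺(aq) + 2 PO₄³⁻(aq)
PO₄³⁻ is already present at 2.8×10⁻² mol L⁻¹. If s mol/L of Pb₃(PO₄)₂ dissolves, [Pb²⁺] = 3s while [PO₄³⁻] ≈ 2.8×10⁻² mol L⁻¹.
Ksp = [Pb²⁺]^3[PO₄³⁻]^2 = (3s)^3(2.8×10⁻²)^2
(3s)^3 = 6.4×10⁻⁴⁴ / (2.8×10⁻²)^2 = 8.2×10⁻⁴¹
s = 1.4×10⁻¹⁴ mol L⁻¹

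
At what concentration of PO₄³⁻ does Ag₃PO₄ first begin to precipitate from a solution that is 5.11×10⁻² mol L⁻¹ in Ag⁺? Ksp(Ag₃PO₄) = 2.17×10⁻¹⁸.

1.63×10⁻¹⁴ M

Each salt precipitates once Q = Ksp for that salt.
Ag₃PO₄(s) ⇌ 3 Ag⁺(aq) + PO₄³⁻(aq)
Ksp = [Ag⁺]^3[PO₄³⁻] = [PO₄³⁻](5.11×10⁻²)^3
[PO₄³⁻] = 2.17×10⁻¹⁸ / (5.11×10⁻²)^3 = 1.63×10⁻¹⁴
[PO₄³⁻] = 1.63×10⁻¹⁴ mol L⁻¹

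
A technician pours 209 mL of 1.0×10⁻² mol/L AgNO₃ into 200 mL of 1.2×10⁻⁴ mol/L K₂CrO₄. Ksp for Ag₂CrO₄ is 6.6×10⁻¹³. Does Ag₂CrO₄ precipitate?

The combined volume is 409 mL.
[Ag⁺] = (1.0×10⁻²)(209)/409 = 5.1×10⁻³ mol/L
[CrO₄²⁻] = (1.2×10⁻⁴)(200)/409 = 5.9×10⁻⁵ mol/L
Q = [Ag⁺]^2[CrO₄²⁻] = 1.5×10⁻⁹
Q = 1.5×10⁻⁹ > Ksp = 6.6×10⁻¹³, so the solution is supersaturated and Ag₂CrO₄ precipitates.

Yes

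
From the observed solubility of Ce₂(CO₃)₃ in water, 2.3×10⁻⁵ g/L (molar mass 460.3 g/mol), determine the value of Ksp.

Molar solubility s = (2.3×10⁻⁵ g/L) / (460.3 g/mol) = 4.997×10⁻⁸ mol/L
Ce₂(CO₃)₃(s) ⇌ 2 Ce³⁺(aq) + 3 CO₃²⁻(aq)
For each mole of Ce₂(CO₃)₃ that dissolves per liter, [Ce³⁺] = 2s and [CO₃²⁻] = 3s; let s denote this solubility.
Ksp = [Ce³⁺]^2[CO₃²⁻]^3 = (2s)^2 · (3s)^3 = 108s^5
Ksp = 108 × (4.997×10⁻⁸)^5 = 3.4×10⁻³⁵

Ksp = 3.4×10⁻³⁵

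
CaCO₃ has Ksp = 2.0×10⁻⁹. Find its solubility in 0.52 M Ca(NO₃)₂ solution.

CaCO₃(s) ⇌ Ca²⁺(aq) + CO₃²⁻(aq)
With Ca²⁺ already at 0.52 M and s small, take [Ca²⁺] ≈ 0.52 M and [CO₃²⁻] = s.
Ksp = [Ca²⁺][CO₃²⁻] = (0.52)s
s = 2.0×10⁻⁹ / (0.52) = 3.8×10⁻⁹
s = 3.8×10⁻⁹ M

3.8×10⁻⁹ M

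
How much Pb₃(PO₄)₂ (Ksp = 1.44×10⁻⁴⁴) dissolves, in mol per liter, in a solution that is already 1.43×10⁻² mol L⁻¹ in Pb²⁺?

3.51×10⁻²⁰ M

Pb₃(PO₄)₂(s) ⇌ 3 Pb²⁺(aq) + 2 PO₄³⁻(aq)
The solution already contains Pb²⁺ at 1.43×10⁻² mol L⁻¹. Let s be the molar solubility of Pb₃(PO₄)₂.
[Pb²⁺] ≈ 1.43×10⁻² mol L⁻¹ (common ion dominates); [PO₄³⁻] = 2s.
Ksp = [Pb²⁺]^3[PO₄³⁻]^2 = (1.43×10⁻²)^3(2s)^2
(2s)^2 = 1.44×10⁻⁴⁴ / (1.43×10⁻²)^3 = 4.92×10⁻³⁹
s = 3.51×10⁻²⁰ mol L⁻¹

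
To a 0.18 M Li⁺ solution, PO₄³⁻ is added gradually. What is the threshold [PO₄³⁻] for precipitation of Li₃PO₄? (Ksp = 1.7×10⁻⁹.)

Precipitation of each salt begins when its ion product equals Ksp.
Li₃PO₄(s) ⇌ 3 Li⁺(aq) + PO₄³⁻(aq)
Ksp = [Li⁺]^3[PO₄³⁻] = [PO₄³⁻](0.18)^3
[PO₄³⁻] = 1.7×10⁻⁹ / (0.18)^3 = 2.9×10⁻⁷
[PO₄³⁻] = 2.9×10⁻⁷ M

2.9×10⁻⁷ M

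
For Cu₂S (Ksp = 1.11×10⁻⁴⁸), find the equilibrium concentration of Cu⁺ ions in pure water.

1.30×10⁻¹⁶ M

Cu₂S(s) ⇌ 2 Cu⁺(aq) + S²⁻(aq)
With molar solubility s: [Cu⁺] = 2s, [S²⁻] = s.
Ksp = [Cu⁺]^2[S²⁻] = (2s)^2 · s = 4s^3 = 1.11×10⁻⁴⁸
s = 6.52×10⁻¹⁷ mol/L
[Cu⁺] = 2s = 1.30×10⁻¹⁶ mol/L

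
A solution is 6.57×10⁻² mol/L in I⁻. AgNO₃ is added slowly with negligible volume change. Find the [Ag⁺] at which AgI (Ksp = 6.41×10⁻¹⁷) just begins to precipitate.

9.76×10⁻¹⁶ M

The threshold for precipitation is Q = Ksp.
AgI(s) ⇌ Ag⁺(aq) + I⁻(aq)
Ksp = [Ag⁺][I⁻] = [Ag⁺](6.57×10⁻²)
[Ag⁺] = 6.41×10⁻¹⁷ / (6.57×10⁻²) = 9.76×10⁻¹⁶
[Ag⁺] = 9.76×10⁻¹⁶ mol/L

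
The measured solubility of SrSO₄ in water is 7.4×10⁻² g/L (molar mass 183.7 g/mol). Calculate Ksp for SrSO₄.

Molar solubility s = (7.4×10⁻² g/L) / (183.7 g/mol) = 4.028×10⁻⁴ mol/L
SrSO₄(s) ⇌ Sr²⁺(aq) + SO₄²⁻(aq)
If s mol/L of SrSO₄ dissolves, [Sr²⁺] = s and [SO₄²⁻] = s.
Ksp = [Sr²⁺][SO₄²⁻] = s · s = s^2
Ksp = (4.028×10⁻⁴)^2 = 1.6×10⁻⁷

Ksp = 1.6×10⁻⁷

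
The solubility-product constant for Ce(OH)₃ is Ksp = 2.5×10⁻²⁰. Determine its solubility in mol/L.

Ce(OH)₃(s) ⇌ Ce³⁺(aq) + 3 OH⁻(aq)
Call the molar solubility s, so that [Ce³⁺] = s and [OH⁻] = 3s.
Ksp = [Ce³⁺][OH⁻]^3 = s · (3s)^3 = 27s^4
27s^4 = 2.5×10⁻²⁰  ⇒  s^4 = 9.3×10⁻²²
s = 5.5×10⁻⁶ mol L⁻¹

5.5×10⁻⁶ M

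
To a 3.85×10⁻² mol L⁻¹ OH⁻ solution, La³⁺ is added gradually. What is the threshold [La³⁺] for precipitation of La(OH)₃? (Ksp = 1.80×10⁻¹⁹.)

3.15×10⁻¹⁵ M

The threshold for precipitation is Q = Ksp.
La(OH)₃(s) ⇌ La³⁺(aq) + 3 OH⁻(aq)
Ksp = [La³⁺][OH⁻]^3 = [La³⁺](3.85×10⁻²)^3
[La³⁺] = 1.80×10⁻¹⁹ / (3.85×10⁻²)^3 = 3.15×10⁻¹⁵
[La³⁺] = 3.15×10⁻¹⁵ mol L⁻¹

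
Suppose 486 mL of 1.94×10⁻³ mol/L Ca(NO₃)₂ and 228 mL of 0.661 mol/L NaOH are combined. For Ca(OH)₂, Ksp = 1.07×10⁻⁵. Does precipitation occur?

Yes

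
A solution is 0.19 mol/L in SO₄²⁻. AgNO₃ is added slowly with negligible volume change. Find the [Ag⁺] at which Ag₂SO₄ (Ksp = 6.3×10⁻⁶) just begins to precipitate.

5.8×10⁻³ M

Precipitation begins when Q = Ksp.
Ag₂SO₄(s) ⇌ 2 Ag⁺(aq) + SO₄²⁻(aq)
Ksp = [Ag⁺]^2[SO₄²⁻] = [Ag⁺]^2(0.19)
[Ag⁺]^2 = 6.3×10⁻⁶ / (0.19) = 3.3×10⁻⁵
[Ag⁺] = 5.8×10⁻³ mol/L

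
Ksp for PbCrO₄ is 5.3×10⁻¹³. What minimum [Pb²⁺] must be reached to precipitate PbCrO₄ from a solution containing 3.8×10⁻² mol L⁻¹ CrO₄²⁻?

The threshold for precipitation is Q = Ksp.
PbCrO₄(s) ⇌ Pb²⁺(aq) + CrO₄²⁻(aq)
Ksp = [Pb²⁺][CrO₄²⁻] = [Pb²⁺](3.8×10⁻²)
[Pb²⁺] = 5.3×10⁻¹³ / (3.8×10⁻²) = 1.4×10⁻¹¹
[Pb²⁺] = 1.4×10⁻¹¹ mol L⁻¹

1.4×10⁻¹¹ M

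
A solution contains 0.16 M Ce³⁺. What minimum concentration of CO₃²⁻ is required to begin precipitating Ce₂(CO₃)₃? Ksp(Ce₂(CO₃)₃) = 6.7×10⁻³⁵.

Precipitation begins when Q = Ksp.
Ce₂(CO₃)₃(s) ⇌ 2 Ce³⁺(aq) + 3 CO₃²⁻(aq)
Ksp = [Ce³⁺]^2[CO₃²⁻]^3 = [CO₃²⁻]^3(0.16)^2
[CO₃²⁻]^3 = 6.7×10⁻³⁵ / (0.16)^2 = 2.6×10⁻³³
[CO₃²⁻] = 1.4×10⁻¹¹ M

1.4×10⁻¹¹ M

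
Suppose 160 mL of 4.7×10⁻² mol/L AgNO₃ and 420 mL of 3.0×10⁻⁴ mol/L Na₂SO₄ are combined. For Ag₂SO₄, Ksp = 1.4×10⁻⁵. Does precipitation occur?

Total volume after mixing = 160 + 420 = 580 mL.
[Ag⁺] = (4.7×10⁻²)(160)/580 = 1.3×10⁻² mol/L
[SO₄²⁻] = (3.0×10⁻⁴)(420)/580 = 2.2×10⁻⁴ mol/L
Q = [Ag⁺]^2[SO₄²⁻] = 3.7×10⁻⁸
Q < Ksp (3.7×10⁻⁸ vs 1.4×10⁻⁵); the solution remains unsaturated and no precipitate forms.

No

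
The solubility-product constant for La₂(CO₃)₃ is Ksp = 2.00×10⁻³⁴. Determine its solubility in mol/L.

La₂(CO₃)₃(s) ⇌ 2 La³⁺(aq) + 3 CO₃²⁻(aq)
If s mol/L of La₂(CO₃)₃ dissolves, [La³⁺] = 2s and [CO₃²⁻] = 3s.
Ksp = [La³⁺]^2[CO₃²⁻]^3 = (2s)^2 · (3s)^3 = 108s^5
108s^5 = 2.00×10⁻³⁴  ⇒  s^5 = 1.85×10⁻³⁶
s = 7.14×10⁻⁸ mol/L

7.14×10⁻⁸ M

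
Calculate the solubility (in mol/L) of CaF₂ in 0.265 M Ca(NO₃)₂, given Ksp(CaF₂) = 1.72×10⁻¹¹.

CaF₂(s) ⇌ Ca²⁺(aq) + 2 F⁻(aq)
Ca²⁺ is already present at 0.265 M. If s mol/L of CaF₂ dissolves, [F⁻] = 2s while [Ca²⁺] ≈ 0.265 M.
Ksp = [Ca²⁺][F⁻]^2 = (0.265)(2s)^2
(2s)^2 = 1.72×10⁻¹¹ / (0.265) = 6.49×10⁻¹¹
s = 4.03×10⁻⁶ M

4.03×10⁻⁶ M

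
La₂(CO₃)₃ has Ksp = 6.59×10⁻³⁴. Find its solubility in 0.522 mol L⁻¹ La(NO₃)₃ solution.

4.47×10⁻¹² M

La₂(CO₃)₃(s) ⇌ 2 La³⁺(aq) + 3 CO₃²⁻(aq)
The solution already contains La³⁺ at 0.522 mol L⁻¹. Let s be the molar solubility of La₂(CO₃)₃.
[La³⁺] ≈ 0.522 mol L⁻¹ (common ion dominates); [CO₃²⁻] = 3s.
Ksp = [La³⁺]^2[CO₃²⁻]^3 = (0.522)^2(3s)^3
(3s)^3 = 6.59×10⁻³⁴ / (0.522)^2 = 2.42×10⁻³³
s = 4.47×10⁻¹² mol L⁻¹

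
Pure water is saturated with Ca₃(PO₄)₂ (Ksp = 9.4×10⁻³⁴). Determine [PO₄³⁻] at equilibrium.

1.9×10⁻⁷ M

Ca₃(PO₄)₂(s) ⇌ 3 Ca²⁺(aq) + 2 PO₄³⁻(aq)
Call the molar solubility s, so that [Ca²⁺] = 3s and [PO₄³⁻] = 2s.
Ksp = [Ca²⁺]^3[PO₄³⁻]^2 = (3s)^3 · (2s)^2 = 108s^5 = 9.4×10⁻³⁴
s = 9.7×10⁻⁸ M
[PO₄³⁻] = 2s = 1.9×10⁻⁷ M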